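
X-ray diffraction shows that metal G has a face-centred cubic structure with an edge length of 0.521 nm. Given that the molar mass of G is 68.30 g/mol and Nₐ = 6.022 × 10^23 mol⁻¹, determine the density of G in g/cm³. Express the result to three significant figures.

3.21 g/cm³

An FCC unit cell contains Z = 4 atoms.
Cell volume: a³ = (0.521 nm)³ = (5.210 × 10^-8 cm)³ = 1.414 × 10^-22 cm³.
ρ = Z·M/(N_A·a³) = 4 × 68.30 / (6.022 × 10²³ × 1.414 × 10^-22) = 3.208 g/cm³.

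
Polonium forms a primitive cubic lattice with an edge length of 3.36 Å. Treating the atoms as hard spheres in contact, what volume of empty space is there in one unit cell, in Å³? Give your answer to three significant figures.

18.1 Å³

In a simple cubic lattice atoms touch along the cell edge, so a = 2r, so r = 0.5000a = 1.680 Å.
V_cell = a³ = 37.93 Å³; V_atoms = 1 × (4/3)πr³ = 19.86 Å³.
Empty space = 37.93 − 19.86 = 18.1 Å³.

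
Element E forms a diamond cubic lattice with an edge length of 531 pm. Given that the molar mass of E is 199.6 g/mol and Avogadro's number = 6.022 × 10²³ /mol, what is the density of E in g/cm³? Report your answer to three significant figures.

A diamond cubic unit cell contains Z = 8 atoms.
Cell volume: a³ = (531 pm)³ = (5.310 × 10^-8 cm)³ = 1.497 × 10^-22 cm³.
ρ = Z·M/(N_A·a³) = 8 × 199.6 / (6.022 × 10²³ × 1.497 × 10^-22) = 17.71 g/cm³.

17.7 g/cm³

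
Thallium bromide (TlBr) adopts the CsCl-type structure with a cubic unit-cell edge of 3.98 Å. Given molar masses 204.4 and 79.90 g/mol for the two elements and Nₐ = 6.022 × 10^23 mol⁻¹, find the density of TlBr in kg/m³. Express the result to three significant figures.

The CsCl-type structure contains Z = 1 formula unit per cell; M(TlBr) = 204.4 + 79.90 = 284.3 g/mol.
a³ = (3.980 × 10^-8 cm)³ = 6.304 × 10^-23 cm³.
ρ = 1 × 284.3 / (6.022 × 10²³ × 6.304 × 10^-23) = 7.488 g/cm³ = 7490 kg/m³.

7490 kg/m³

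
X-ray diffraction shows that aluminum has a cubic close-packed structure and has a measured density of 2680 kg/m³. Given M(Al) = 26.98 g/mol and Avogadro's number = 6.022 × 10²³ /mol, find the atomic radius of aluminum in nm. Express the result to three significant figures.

For an FCC cell (Z = 4), a³ = Z·M/(N_A·ρ) = 4 × 26.98 / (6.022 × 10²³ × 2.680) = 6.687 × 10^-23 cm³, so a = 4.059 × 10^-8 cm = 0.4059 nm.
Atoms touch along the face diagonal, so √2·a = 4r, so r = 0.3536 × a = 0.144 nm.

0.144 nm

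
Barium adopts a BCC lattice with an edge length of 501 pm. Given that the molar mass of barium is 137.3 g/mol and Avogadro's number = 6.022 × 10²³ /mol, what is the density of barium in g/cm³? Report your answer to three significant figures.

A BCC unit cell contains Z = 2 atoms.
Cell volume: a³ = (501 pm)³ = (5.010 × 10^-8 cm)³ = 1.258 × 10^-22 cm³.
ρ = Z·M/(N_A·a³) = 2 × 137.3 / (6.022 × 10²³ × 1.258 × 10^-22) = 3.626 g/cm³.

3.63 g/cm³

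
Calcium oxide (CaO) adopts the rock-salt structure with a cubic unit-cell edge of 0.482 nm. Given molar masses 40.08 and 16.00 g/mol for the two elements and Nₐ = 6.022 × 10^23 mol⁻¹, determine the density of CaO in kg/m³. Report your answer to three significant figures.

The rock-salt structure contains Z = 4 formula units per cell; M(CaO) = 40.08 + 16.00 = 56.08 g/mol.
a³ = (4.820 × 10^-8 cm)³ = 1.120 × 10^-22 cm³.
ρ = 4 × 56.08 / (6.022 × 10²³ × 1.120 × 10^-22) = 3.326 g/cm³ = 3330 kg/m³.

3330 kg/m³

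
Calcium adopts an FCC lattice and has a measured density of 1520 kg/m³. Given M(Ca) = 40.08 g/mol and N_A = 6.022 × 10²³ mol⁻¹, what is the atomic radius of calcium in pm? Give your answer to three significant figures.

198 pm

For an FCC cell (Z = 4), a³ = Z·M/(N_A·ρ) = 4 × 40.08 / (6.022 × 10²³ × 1.520) = 1.751 × 10^-22 cm³, so a = 5.595 × 10^-8 cm = 559.5 pm.
Atoms touch along the face diagonal, so √2·a = 4r, so r = 0.3536 × a = 198 pm.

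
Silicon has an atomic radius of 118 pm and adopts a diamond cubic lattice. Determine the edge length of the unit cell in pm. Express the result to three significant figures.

545 pm

In a diamond cubic lattice, nearest neighbors lie along the body diagonal with √3·a = 8r.
a = 8r/√3 = 8 × 118 / 1.7321 = 545 pm.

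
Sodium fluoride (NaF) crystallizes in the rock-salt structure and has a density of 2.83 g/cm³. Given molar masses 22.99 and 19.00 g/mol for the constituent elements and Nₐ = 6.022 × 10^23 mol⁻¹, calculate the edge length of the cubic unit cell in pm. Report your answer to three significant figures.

M(NaF) = 41.99 g/mol; Z = 4 formula units per cell.
a³ = Z·M/(N_A·ρ) = 4 × 41.99 / (6.022 × 10²³ × 2.83) = 9.856 × 10^-23 cm³, so a = 4.619 × 10^-8 cm = 462 pm.

462 pm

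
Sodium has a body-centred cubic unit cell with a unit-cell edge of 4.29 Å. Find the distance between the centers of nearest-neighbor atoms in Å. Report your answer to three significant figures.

In a BCC structure, atoms touch along the body diagonal, so √3·a = 4r; the nearest-neighbor distance equals 2r = 0.8660·a.
d = 0.8660 × 4.29 = 3.72 Å.

3.72 Å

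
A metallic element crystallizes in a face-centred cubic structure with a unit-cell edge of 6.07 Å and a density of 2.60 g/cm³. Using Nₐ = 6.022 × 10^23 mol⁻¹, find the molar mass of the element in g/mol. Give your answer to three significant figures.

87.5 g/mol

An FCC cell has Z = 4 atoms; a = 6.070 × 10^-8 cm.
M = ρ·N_A·a³/Z = 2.60 × 6.022 × 10²³ × 2.236 × 10^-22 / 4 = 87.5 g/mol.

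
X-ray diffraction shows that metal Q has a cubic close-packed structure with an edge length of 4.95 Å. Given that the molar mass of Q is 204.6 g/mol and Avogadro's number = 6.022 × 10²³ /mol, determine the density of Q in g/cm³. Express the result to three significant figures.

11.2 g/cm³

An FCC unit cell contains Z = 4 atoms.
Cell volume: a³ = (4.95 Å)³ = (4.950 × 10^-8 cm)³ = 1.213 × 10^-22 cm³.
ρ = Z·M/(N_A·a³) = 4 × 204.6 / (6.022 × 10²³ × 1.213 × 10^-22) = 11.20 g/cm³.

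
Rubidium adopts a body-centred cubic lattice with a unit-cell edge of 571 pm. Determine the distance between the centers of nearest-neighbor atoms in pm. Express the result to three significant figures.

495 pm

In a BCC structure, atoms touch along the body diagonal, so √3·a = 4r; the nearest-neighbor distance equals 2r = 0.8660·a.
d = 0.8660 × 571 = 495 pm.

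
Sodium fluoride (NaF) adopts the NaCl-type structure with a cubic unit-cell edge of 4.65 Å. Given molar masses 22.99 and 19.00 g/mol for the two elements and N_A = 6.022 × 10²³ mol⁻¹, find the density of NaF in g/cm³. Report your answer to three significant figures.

The NaCl-type structure contains Z = 4 formula units per cell; M(NaF) = 22.99 + 19.00 = 41.99 g/mol.
a³ = (4.650 × 10^-8 cm)³ = 1.005 × 10^-22 cm³.
ρ = 4 × 41.99 / (6.022 × 10²³ × 1.005 × 10^-22) = 2.774 g/cm³.

2.77 g/cm³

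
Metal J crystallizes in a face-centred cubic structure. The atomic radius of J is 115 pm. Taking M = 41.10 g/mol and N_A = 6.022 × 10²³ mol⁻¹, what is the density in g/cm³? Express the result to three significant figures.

7.93 g/cm³

In an FCC lattice, atoms touch along the face diagonal, so √2·a = 4r, giving a = 325.3 pm = 3.253 × 10^-8 cm.
With Z = 4, ρ = Z·M/(N_A·a³) = 4 × 41.10 / (6.022 × 10²³ × 3.441 × 10^-23) = 7.933 g/cm³.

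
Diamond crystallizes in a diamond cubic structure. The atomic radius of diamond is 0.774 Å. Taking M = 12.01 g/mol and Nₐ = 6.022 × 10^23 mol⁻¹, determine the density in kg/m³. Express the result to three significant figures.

3490 kg/m³

In a diamond cubic lattice, nearest neighbors lie along the body diagonal with √3·a = 8r, giving a = 3.575 Å = 3.575 × 10^-8 cm.
With Z = 8, ρ = Z·M/(N_A·a³) = 8 × 12.01 / (6.022 × 10²³ × 4.569 × 10^-23) = 3.492 g/cm³ = 3490 kg/m³.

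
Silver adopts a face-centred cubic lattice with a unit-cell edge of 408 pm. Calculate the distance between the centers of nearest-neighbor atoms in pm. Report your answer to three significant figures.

288 pm

In an FCC structure, atoms touch along the face diagonal, so √2·a = 4r; the nearest-neighbor distance equals 2r = 0.7071·a.
d = 0.7071 × 408 = 288 pm.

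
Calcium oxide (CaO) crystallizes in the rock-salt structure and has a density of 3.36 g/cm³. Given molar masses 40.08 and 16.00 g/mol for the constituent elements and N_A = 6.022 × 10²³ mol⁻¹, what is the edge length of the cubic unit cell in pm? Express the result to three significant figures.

M(CaO) = 56.08 g/mol; Z = 4 formula units per cell.
a³ = Z·M/(N_A·ρ) = 4 × 56.08 / (6.022 × 10²³ × 3.36) = 1.109 × 10^-22 cm³, so a = 4.804 × 10^-8 cm = 480 pm.

480 pm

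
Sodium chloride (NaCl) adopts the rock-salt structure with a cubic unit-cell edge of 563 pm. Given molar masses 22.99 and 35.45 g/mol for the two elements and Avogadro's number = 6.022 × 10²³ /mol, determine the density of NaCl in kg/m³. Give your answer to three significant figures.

2180 kg/m³

The rock-salt structure contains Z = 4 formula units per cell; M(NaCl) = 22.99 + 35.45 = 58.44 g/mol.
a³ = (5.630 × 10^-8 cm)³ = 1.785 × 10^-22 cm³.
ρ = 4 × 58.44 / (6.022 × 10²³ × 1.785 × 10^-22) = 2.175 g/cm³ = 2180 kg/m³.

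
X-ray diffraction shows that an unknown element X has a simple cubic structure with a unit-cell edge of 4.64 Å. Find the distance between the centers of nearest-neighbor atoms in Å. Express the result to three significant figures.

In a simple cubic structure, atoms touch along the cell edge, so a = 2r; the nearest-neighbor distance equals 2r = 1.000·a.
d = 1.000 × 4.64 = 4.64 Å.

4.64 Å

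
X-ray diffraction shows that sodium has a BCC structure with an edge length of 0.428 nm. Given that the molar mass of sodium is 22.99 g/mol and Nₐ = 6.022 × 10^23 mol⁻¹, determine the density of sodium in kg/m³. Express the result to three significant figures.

974 kg/m³

A BCC unit cell contains Z = 2 atoms.
Cell volume: a³ = (0.428 nm)³ = (4.280 × 10^-8 cm)³ = 7.840 × 10^-23 cm³.
ρ = Z·M/(N_A·a³) = 2 × 22.99 / (6.022 × 10²³ × 7.840 × 10^-23) = 0.9739 g/cm³ = 974 kg/m³.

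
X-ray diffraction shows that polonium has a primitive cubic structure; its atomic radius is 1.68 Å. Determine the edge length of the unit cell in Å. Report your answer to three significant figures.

3.36 Å

In a simple cubic lattice, atoms touch along the cell edge, so a = 2r.
a = 2r = 2 × 1.68 = 3.36 Å.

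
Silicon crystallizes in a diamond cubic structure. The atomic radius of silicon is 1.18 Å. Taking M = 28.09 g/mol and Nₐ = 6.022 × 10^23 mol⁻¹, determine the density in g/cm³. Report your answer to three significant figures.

2.30 g/cm³

In a diamond cubic lattice, nearest neighbors lie along the body diagonal with √3·a = 8r, giving a = 5.450 Å = 5.450 × 10^-8 cm.
With Z = 8, ρ = Z·M/(N_A·a³) = 8 × 28.09 / (6.022 × 10²³ × 1.619 × 10^-22) = 2.305 g/cm³.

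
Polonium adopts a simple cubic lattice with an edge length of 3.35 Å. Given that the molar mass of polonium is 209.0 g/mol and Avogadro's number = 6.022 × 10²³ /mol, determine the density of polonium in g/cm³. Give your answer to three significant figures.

9.23 g/cm³

A simple cubic unit cell contains Z = 1 atom.
Cell volume: a³ = (3.35 Å)³ = (3.350 × 10^-8 cm)³ = 3.760 × 10^-23 cm³.
ρ = Z·M/(N_A·a³) = 1 × 209.0 / (6.022 × 10²³ × 3.760 × 10^-23) = 9.231 g/cm³.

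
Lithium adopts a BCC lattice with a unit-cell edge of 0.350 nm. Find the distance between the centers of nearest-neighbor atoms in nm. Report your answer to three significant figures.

0.303 nm

In a BCC structure, atoms touch along the body diagonal, so √3·a = 4r; the nearest-neighbor distance equals 2r = 0.8660·a.
d = 0.8660 × 0.350 = 0.303 nm.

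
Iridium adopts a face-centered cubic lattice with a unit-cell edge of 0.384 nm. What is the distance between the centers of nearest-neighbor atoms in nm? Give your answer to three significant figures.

0.272 nm

In an FCC structure, atoms touch along the face diagonal, so √2·a = 4r; the nearest-neighbor distance equals 2r = 0.7071·a.
d = 0.7071 × 0.384 = 0.272 nm.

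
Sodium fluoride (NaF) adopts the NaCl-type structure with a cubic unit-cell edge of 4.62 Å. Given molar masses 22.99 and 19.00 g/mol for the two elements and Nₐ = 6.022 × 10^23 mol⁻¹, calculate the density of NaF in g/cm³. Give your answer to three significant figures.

The NaCl-type structure contains Z = 4 formula units per cell; M(NaF) = 22.99 + 19.00 = 41.99 g/mol.
a³ = (4.620 × 10^-8 cm)³ = 9.861 × 10^-23 cm³.
ρ = 4 × 41.99 / (6.022 × 10²³ × 9.861 × 10^-23) = 2.828 g/cm³.

2.83 g/cm³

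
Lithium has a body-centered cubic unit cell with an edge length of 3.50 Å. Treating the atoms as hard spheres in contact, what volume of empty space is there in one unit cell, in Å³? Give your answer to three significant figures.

13.7 Å³

In a BCC lattice atoms touch along the body diagonal, so √3·a = 4r, so r = 0.4330a = 1.516 Å.
V_cell = a³ = 42.88 Å³; V_atoms = 2 × (4/3)πr³ = 29.16 Å³.
Empty space = 42.88 − 29.16 = 13.7 Å³.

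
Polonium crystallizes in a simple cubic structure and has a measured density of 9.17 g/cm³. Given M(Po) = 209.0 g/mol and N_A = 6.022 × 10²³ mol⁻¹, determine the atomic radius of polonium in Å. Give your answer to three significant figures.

For a simple cubic cell (Z = 1), a³ = Z·M/(N_A·ρ) = 1 × 209.0 / (6.022 × 10²³ × 9.170) = 3.785 × 10^-23 cm³, so a = 3.357 × 10^-8 cm = 3.357 Å.
Atoms touch along the cell edge, so a = 2r, so r = 0.5000 × a = 1.68 Å.

1.68 Å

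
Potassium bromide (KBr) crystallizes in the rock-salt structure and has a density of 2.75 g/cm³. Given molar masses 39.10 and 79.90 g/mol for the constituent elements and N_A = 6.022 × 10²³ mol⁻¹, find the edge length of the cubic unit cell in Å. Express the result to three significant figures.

M(KBr) = 119.0 g/mol; Z = 4 formula units per cell.
a³ = Z·M/(N_A·ρ) = 4 × 119.0 / (6.022 × 10²³ × 2.75) = 2.874 × 10^-22 cm³, so a = 6.600 × 10^-8 cm = 6.60 Å.

6.60 Å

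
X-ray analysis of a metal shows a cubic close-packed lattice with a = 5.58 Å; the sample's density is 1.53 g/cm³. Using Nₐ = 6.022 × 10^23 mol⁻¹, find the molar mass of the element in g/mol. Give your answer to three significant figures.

40.0 g/mol

An FCC cell has Z = 4 atoms; a = 5.580 × 10^-8 cm.
M = ρ·N_A·a³/Z = 1.53 × 6.022 × 10²³ × 1.737 × 10^-22 / 4 = 40.0 g/mol.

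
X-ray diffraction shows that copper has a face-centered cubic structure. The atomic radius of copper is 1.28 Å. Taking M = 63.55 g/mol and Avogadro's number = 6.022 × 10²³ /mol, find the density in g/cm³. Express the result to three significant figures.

8.90 g/cm³

In an FCC lattice, atoms touch along the face diagonal, so √2·a = 4r, giving a = 3.620 Å = 3.620 × 10^-8 cm.
With Z = 4, ρ = Z·M/(N_A·a³) = 4 × 63.55 / (6.022 × 10²³ × 4.745 × 10^-23) = 8.895 g/cm³.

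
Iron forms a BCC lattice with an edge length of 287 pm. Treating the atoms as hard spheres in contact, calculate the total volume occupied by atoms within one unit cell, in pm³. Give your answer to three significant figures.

1.61 × 10^7 pm³

In a BCC lattice atoms touch along the body diagonal, so √3·a = 4r, so r = 0.4330a = 124.3 pm.
V_atoms = Z × (4/3)πr³ = 2 × (4/3)π × (124.3)³ = 1.61 × 10^7 pm³.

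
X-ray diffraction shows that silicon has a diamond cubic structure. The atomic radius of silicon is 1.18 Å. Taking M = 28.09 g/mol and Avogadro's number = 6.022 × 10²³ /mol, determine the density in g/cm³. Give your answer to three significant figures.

2.30 g/cm³

In a diamond cubic lattice, nearest neighbors lie along the body diagonal with √3·a = 8r, giving a = 5.450 Å = 5.450 × 10^-8 cm.
With Z = 8, ρ = Z·M/(N_A·a³) = 8 × 28.09 / (6.022 × 10²³ × 1.619 × 10^-22) = 2.305 g/cm³.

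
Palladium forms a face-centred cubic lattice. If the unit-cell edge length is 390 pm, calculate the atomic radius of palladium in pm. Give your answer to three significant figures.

In an FCC lattice, atoms touch along the face diagonal, so √2·a = 4r.
r = √2·a/4 = 1.4142 × 390 / 4 = 138 pm.

138 pm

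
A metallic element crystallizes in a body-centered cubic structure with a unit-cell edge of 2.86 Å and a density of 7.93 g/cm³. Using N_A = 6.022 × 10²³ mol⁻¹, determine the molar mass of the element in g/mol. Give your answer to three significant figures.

A BCC cell has Z = 2 atoms; a = 2.860 × 10^-8 cm.
M = ρ·N_A·a³/Z = 7.93 × 6.022 × 10²³ × 2.339 × 10^-23 / 2 = 55.9 g/mol.

55.9 g/mol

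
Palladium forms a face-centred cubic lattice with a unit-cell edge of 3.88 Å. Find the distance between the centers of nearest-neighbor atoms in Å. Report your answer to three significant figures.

2.74 Å

In an FCC structure, atoms touch along the face diagonal, so √2·a = 4r; the nearest-neighbor distance equals 2r = 0.7071·a.
d = 0.7071 × 3.88 = 2.74 Å.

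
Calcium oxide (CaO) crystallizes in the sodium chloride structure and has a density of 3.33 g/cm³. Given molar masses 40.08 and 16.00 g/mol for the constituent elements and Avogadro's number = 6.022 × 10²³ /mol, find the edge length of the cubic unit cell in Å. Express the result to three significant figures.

M(CaO) = 56.08 g/mol; Z = 4 formula units per cell.
a³ = Z·M/(N_A·ρ) = 4 × 56.08 / (6.022 × 10²³ × 3.33) = 1.119 × 10^-22 cm³, so a = 4.818 × 10^-8 cm = 4.82 Å.

4.82 Å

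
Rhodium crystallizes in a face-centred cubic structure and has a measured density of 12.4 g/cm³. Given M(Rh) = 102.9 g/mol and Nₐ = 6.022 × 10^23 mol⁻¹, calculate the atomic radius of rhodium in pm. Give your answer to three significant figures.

135 pm

For an FCC cell (Z = 4), a³ = Z·M/(N_A·ρ) = 4 × 102.9 / (6.022 × 10²³ × 12.40) = 5.512 × 10^-23 cm³, so a = 3.806 × 10^-8 cm = 380.6 pm.
Atoms touch along the face diagonal, so √2·a = 4r, so r = 0.3536 × a = 135 pm.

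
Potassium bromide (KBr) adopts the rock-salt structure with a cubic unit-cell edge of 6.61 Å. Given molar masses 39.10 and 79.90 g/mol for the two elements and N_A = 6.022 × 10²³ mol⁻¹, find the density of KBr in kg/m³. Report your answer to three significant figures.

2740 kg/m³

The rock-salt structure contains Z = 4 formula units per cell; M(KBr) = 39.10 + 79.90 = 119.0 g/mol.
a³ = (6.610 × 10^-8 cm)³ = 2.888 × 10^-22 cm³.
ρ = 4 × 119.0 / (6.022 × 10²³ × 2.888 × 10^-22) = 2.737 g/cm³ = 2740 kg/m³.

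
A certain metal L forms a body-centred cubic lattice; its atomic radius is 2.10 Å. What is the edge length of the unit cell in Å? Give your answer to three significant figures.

In a BCC lattice, atoms touch along the body diagonal, so √3·a = 4r.
a = 4r/√3 = 4 × 2.10 / 1.7321 = 4.85 Å.

4.85 Å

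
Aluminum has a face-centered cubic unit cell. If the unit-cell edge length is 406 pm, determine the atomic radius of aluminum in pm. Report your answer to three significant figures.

In an FCC lattice, atoms touch along the face diagonal, so √2·a = 4r.
r = √2·a/4 = 1.4142 × 406 / 4 = 144 pm.

144 pm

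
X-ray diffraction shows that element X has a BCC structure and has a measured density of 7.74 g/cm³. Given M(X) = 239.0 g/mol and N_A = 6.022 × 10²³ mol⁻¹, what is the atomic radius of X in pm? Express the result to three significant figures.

203 pm

For a BCC cell (Z = 2), a³ = Z·M/(N_A·ρ) = 2 × 239.0 / (6.022 × 10²³ × 7.740) = 1.026 × 10^-22 cm³, so a = 4.681 × 10^-8 cm = 468.1 pm.
Atoms touch along the body diagonal, so √3·a = 4r, so r = 0.4330 × a = 203 pm.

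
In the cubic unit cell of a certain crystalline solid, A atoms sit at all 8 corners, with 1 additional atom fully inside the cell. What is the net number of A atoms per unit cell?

2

Corner atoms are shared by 8 cells (1/8 each), interior atoms are unshared.
Net atoms = 8 × 1/8 + 1 = 1 + 1 = 2.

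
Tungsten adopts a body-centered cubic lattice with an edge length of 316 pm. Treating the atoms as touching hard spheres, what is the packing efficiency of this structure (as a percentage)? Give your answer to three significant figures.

68.0%

In a BCC lattice atoms touch along the body diagonal, so √3·a = 4r, so r = 0.4330a = 136.8 pm.
Packing fraction = Z·(4/3)πr³ / a³ = 2 × (4/3)π × (136.8)³ / (316)³ = 0.6802 = 68.0%.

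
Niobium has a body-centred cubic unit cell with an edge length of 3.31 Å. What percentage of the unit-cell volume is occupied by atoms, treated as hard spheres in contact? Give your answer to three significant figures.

68.0%

In a BCC lattice atoms touch along the body diagonal, so √3·a = 4r, so r = 0.4330a = 1.433 Å.
Packing fraction = Z·(4/3)πr³ / a³ = 2 × (4/3)π × (1.433)³ / (3.31)³ = 0.6802 = 68.0%.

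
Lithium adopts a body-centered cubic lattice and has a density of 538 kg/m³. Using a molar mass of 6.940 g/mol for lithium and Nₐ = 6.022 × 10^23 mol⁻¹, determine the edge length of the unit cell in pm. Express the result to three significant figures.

With Z = 2 atoms per BCC cell, a³ = Z·M/(N_A·ρ) = 2 × 6.940 / (6.022 × 10²³ × 0.5380 g/cm³) = 4.284 × 10^-23 cm³.
a = (4.284 × 10^-23)^(1/3) = 3.499 × 10^-8 cm = 350 pm.

350 pm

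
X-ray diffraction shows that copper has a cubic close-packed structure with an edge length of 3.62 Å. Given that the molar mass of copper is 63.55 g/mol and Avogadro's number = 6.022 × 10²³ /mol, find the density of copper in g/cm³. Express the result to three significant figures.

An FCC unit cell contains Z = 4 atoms.
Cell volume: a³ = (3.62 Å)³ = (3.620 × 10^-8 cm)³ = 4.744 × 10^-23 cm³.
ρ = Z·M/(N_A·a³) = 4 × 63.55 / (6.022 × 10²³ × 4.744 × 10^-23) = 8.898 g/cm³.

8.90 g/cm³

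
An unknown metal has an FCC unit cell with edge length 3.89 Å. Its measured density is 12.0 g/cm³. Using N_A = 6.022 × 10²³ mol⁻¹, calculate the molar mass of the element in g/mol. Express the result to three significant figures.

An FCC cell has Z = 4 atoms; a = 3.890 × 10^-8 cm.
M = ρ·N_A·a³/Z = 12.0 × 6.022 × 10²³ × 5.886 × 10^-23 / 4 = 106 g/mol.

106 g/mol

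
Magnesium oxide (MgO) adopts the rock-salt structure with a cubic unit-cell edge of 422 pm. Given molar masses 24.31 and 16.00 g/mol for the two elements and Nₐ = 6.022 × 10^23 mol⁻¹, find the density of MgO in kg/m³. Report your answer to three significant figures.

The rock-salt structure contains Z = 4 formula units per cell; M(MgO) = 24.31 + 16.00 = 40.31 g/mol.
a³ = (4.220 × 10^-8 cm)³ = 7.515 × 10^-23 cm³.
ρ = 4 × 40.31 / (6.022 × 10²³ × 7.515 × 10^-23) = 3.563 g/cm³ = 3560 kg/m³.

3560 kg/m³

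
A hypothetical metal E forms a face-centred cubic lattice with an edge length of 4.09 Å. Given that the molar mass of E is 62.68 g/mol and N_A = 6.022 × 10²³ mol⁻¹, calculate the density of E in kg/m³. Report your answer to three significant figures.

6090 kg/m³

An FCC unit cell contains Z = 4 atoms.
Cell volume: a³ = (4.09 Å)³ = (4.090 × 10^-8 cm)³ = 6.842 × 10^-23 cm³.
ρ = Z·M/(N_A·a³) = 4 × 62.68 / (6.022 × 10²³ × 6.842 × 10^-23) = 6.085 g/cm³ = 6090 kg/m³.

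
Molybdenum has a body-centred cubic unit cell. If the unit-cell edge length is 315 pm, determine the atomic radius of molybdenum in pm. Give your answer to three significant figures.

136 pm

In a BCC lattice, atoms touch along the body diagonal, so √3·a = 4r.
r = √3·a/4 = 1.7321 × 315 / 4 = 136 pm.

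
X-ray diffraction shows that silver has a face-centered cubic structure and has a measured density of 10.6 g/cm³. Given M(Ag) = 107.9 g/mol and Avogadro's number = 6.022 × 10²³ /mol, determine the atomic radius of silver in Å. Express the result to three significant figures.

For an FCC cell (Z = 4), a³ = Z·M/(N_A·ρ) = 4 × 107.9 / (6.022 × 10²³ × 10.60) = 6.761 × 10^-23 cm³, so a = 4.074 × 10^-8 cm = 4.074 Å.
Atoms touch along the face diagonal, so √2·a = 4r, so r = 0.3536 × a = 1.44 Å.

1.44 Å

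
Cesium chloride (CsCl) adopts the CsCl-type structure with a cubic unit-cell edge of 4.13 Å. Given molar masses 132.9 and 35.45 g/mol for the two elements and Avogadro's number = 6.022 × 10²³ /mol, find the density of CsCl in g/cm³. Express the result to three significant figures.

3.97 g/cm³

The CsCl-type structure contains Z = 1 formula unit per cell; M(CsCl) = 132.9 + 35.45 = 168.35 g/mol.
a³ = (4.130 × 10^-8 cm)³ = 7.044 × 10^-23 cm³.
ρ = 1 × 168.35 / (6.022 × 10²³ × 7.044 × 10^-23) = 3.968 g/cm³.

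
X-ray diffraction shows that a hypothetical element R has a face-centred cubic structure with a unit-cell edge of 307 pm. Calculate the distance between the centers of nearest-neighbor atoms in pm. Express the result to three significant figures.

In an FCC structure, atoms touch along the face diagonal, so √2·a = 4r; the nearest-neighbor distance equals 2r = 0.7071·a.
d = 0.7071 × 307 = 217 pm.

217 pm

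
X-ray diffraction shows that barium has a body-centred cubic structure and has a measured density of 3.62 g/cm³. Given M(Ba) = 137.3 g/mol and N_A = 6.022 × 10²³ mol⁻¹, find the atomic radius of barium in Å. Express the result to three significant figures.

2.17 Å

For a BCC cell (Z = 2), a³ = Z·M/(N_A·ρ) = 2 × 137.3 / (6.022 × 10²³ × 3.620) = 1.260 × 10^-22 cm³, so a = 5.013 × 10^-8 cm = 5.013 Å.
Atoms touch along the body diagonal, so √3·a = 4r, so r = 0.4330 × a = 2.17 Å.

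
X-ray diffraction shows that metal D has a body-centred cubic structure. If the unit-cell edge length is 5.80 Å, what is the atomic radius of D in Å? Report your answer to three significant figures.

2.51 Å

In a BCC lattice, atoms touch along the body diagonal, so √3·a = 4r.
r = √3·a/4 = 1.7321 × 5.80 / 4 = 2.51 Å.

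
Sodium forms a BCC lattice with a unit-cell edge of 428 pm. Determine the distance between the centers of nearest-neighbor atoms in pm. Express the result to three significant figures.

In a BCC structure, atoms touch along the body diagonal, so √3·a = 4r; the nearest-neighbor distance equals 2r = 0.8660·a.
d = 0.8660 × 428 = 371 pm.

371 pm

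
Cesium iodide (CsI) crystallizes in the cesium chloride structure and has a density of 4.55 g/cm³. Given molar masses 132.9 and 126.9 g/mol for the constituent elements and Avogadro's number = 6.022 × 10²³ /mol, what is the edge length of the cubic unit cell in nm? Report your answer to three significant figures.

M(CsI) = 259.8 g/mol; Z = 1 formula unit per cell.
a³ = Z·M/(N_A·ρ) = 1 × 259.8 / (6.022 × 10²³ × 4.55) = 9.482 × 10^-23 cm³, so a = 4.560 × 10^-8 cm = 0.456 nm.

0.456 nm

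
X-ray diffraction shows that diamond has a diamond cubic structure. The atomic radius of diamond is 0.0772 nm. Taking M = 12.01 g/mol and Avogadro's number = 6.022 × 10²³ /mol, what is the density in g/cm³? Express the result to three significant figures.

3.52 g/cm³

In a diamond cubic lattice, nearest neighbors lie along the body diagonal with √3·a = 8r, giving a = 0.3566 nm = 3.566 × 10^-8 cm.
With Z = 8, ρ = Z·M/(N_A·a³) = 8 × 12.01 / (6.022 × 10²³ × 4.534 × 10^-23) = 3.519 g/cm³.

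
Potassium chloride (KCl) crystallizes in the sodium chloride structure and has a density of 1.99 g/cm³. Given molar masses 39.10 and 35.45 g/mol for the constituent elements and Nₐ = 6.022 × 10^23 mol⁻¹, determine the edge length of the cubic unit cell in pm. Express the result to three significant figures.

M(KCl) = 74.55 g/mol; Z = 4 formula units per cell.
a³ = Z·M/(N_A·ρ) = 4 × 74.55 / (6.022 × 10²³ × 1.99) = 2.488 × 10^-22 cm³, so a = 6.290 × 10^-8 cm = 629 pm.

629 pm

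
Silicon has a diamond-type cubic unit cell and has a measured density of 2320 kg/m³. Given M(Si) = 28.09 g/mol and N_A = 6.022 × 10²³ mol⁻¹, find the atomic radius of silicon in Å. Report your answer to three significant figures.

1.18 Å

For a diamond cubic cell (Z = 8), a³ = Z·M/(N_A·ρ) = 8 × 28.09 / (6.022 × 10²³ × 2.320) = 1.608 × 10^-22 cm³, so a = 5.438 × 10^-8 cm = 5.438 Å.
Nearest neighbors lie along the body diagonal with √3·a = 8r, so r = 0.2165 × a = 1.18 Å.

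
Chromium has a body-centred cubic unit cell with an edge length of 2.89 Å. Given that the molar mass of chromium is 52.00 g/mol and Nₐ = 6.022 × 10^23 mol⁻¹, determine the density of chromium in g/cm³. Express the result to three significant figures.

7.15 g/cm³

A BCC unit cell contains Z = 2 atoms.
Cell volume: a³ = (2.89 Å)³ = (2.890 × 10^-8 cm)³ = 2.414 × 10^-23 cm³.
ρ = Z·M/(N_A·a³) = 2 × 52.00 / (6.022 × 10²³ × 2.414 × 10^-23) = 7.155 g/cm³.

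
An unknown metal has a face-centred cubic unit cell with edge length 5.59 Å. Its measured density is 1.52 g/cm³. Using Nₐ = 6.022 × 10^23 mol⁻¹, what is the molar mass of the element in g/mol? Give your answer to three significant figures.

40.0 g/mol

An FCC cell has Z = 4 atoms; a = 5.590 × 10^-8 cm.
M = ρ·N_A·a³/Z = 1.52 × 6.022 × 10²³ × 1.747 × 10^-22 / 4 = 40.0 g/mol.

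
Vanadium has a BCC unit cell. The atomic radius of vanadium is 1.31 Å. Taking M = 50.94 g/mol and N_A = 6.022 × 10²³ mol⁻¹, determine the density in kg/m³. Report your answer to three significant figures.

In a BCC lattice, atoms touch along the body diagonal, so √3·a = 4r, giving a = 3.025 Å = 3.025 × 10^-8 cm.
With Z = 2, ρ = Z·M/(N_A·a³) = 2 × 50.94 / (6.022 × 10²³ × 2.769 × 10^-23) = 6.110 g/cm³ = 6110 kg/m³.

6110 kg/m³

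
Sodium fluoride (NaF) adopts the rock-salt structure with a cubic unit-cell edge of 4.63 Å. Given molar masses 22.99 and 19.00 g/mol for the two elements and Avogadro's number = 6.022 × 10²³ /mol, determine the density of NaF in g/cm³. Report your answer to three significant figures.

2.81 g/cm³

The rock-salt structure contains Z = 4 formula units per cell; M(NaF) = 22.99 + 19.00 = 41.99 g/mol.
a³ = (4.630 × 10^-8 cm)³ = 9.925 × 10^-23 cm³.
ρ = 4 × 41.99 / (6.022 × 10²³ × 9.925 × 10^-23) = 2.810 g/cm³.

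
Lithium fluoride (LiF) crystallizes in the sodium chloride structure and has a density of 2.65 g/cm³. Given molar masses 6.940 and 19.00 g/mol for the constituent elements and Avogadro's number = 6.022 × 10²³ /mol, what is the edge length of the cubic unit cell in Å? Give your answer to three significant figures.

4.02 Å

M(LiF) = 25.94 g/mol; Z = 4 formula units per cell.
a³ = Z·M/(N_A·ρ) = 4 × 25.94 / (6.022 × 10²³ × 2.65) = 6.502 × 10^-23 cm³, so a = 4.021 × 10^-8 cm = 4.02 Å.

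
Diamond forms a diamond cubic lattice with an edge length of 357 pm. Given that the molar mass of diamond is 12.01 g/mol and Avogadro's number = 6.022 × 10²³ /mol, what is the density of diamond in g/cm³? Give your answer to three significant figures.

A diamond cubic unit cell contains Z = 8 atoms.
Cell volume: a³ = (357 pm)³ = (3.570 × 10^-8 cm)³ = 4.550 × 10^-23 cm³.
ρ = Z·M/(N_A·a³) = 8 × 12.01 / (6.022 × 10²³ × 4.550 × 10^-23) = 3.507 g/cm³.

3.51 g/cm³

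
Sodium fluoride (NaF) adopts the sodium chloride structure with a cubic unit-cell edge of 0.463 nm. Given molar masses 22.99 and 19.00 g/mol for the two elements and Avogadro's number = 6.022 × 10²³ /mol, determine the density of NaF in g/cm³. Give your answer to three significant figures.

The sodium chloride structure contains Z = 4 formula units per cell; M(NaF) = 22.99 + 19.00 = 41.99 g/mol.
a³ = (4.630 × 10^-8 cm)³ = 9.925 × 10^-23 cm³.
ρ = 4 × 41.99 / (6.022 × 10²³ × 9.925 × 10^-23) = 2.810 g/cm³.

2.81 g/cm³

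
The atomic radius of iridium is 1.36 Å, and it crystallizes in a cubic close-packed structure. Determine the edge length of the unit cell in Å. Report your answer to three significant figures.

In an FCC lattice, atoms touch along the face diagonal, so √2·a = 4r.
a = 4r/√2 = 4 × 1.36 / 1.4142 = 3.85 Å.

3.85 Å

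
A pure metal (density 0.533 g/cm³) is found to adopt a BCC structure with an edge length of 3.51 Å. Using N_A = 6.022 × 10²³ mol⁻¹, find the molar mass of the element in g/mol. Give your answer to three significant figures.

A BCC cell has Z = 2 atoms; a = 3.510 × 10^-8 cm.
M = ρ·N_A·a³/Z = 0.533 × 6.022 × 10²³ × 4.324 × 10^-23 / 2 = 6.94 g/mol.

6.94 g/mol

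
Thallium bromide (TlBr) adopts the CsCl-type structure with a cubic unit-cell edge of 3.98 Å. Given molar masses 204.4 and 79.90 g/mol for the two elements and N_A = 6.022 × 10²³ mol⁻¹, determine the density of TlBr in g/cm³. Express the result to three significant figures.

The CsCl-type structure contains Z = 1 formula unit per cell; M(TlBr) = 204.4 + 79.90 = 284.3 g/mol.
a³ = (3.980 × 10^-8 cm)³ = 6.304 × 10^-23 cm³.
ρ = 1 × 284.3 / (6.022 × 10²³ × 6.304 × 10^-23) = 7.488 g/cm³.

7.49 g/cm³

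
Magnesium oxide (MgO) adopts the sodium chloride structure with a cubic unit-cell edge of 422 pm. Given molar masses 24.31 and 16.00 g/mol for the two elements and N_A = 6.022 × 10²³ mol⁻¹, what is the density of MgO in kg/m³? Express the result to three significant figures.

3560 kg/m³

The sodium chloride structure contains Z = 4 formula units per cell; M(MgO) = 24.31 + 16.00 = 40.31 g/mol.
a³ = (4.220 × 10^-8 cm)³ = 7.515 × 10^-23 cm³.
ρ = 4 × 40.31 / (6.022 × 10²³ × 7.515 × 10^-23) = 3.563 g/cm³ = 3560 kg/m³.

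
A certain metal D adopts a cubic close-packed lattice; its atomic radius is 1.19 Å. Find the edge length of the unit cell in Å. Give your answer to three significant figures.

In an FCC lattice, atoms touch along the face diagonal, so √2·a = 4r.
a = 4r/√2 = 4 × 1.19 / 1.4142 = 3.37 Å.

3.37 Å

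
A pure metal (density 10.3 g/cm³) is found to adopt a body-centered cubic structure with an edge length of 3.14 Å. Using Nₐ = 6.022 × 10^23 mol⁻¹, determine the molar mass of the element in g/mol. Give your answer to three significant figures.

96.0 g/mol

A BCC cell has Z = 2 atoms; a = 3.140 × 10^-8 cm.
M = ρ·N_A·a³/Z = 10.3 × 6.022 × 10²³ × 3.096 × 10^-23 / 2 = 96.0 g/mol.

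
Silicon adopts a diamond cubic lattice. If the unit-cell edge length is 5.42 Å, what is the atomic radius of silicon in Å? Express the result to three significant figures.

In a diamond cubic lattice, nearest neighbors lie along the body diagonal with √3·a = 8r.
r = √3·a/8 = 1.7321 × 5.42 / 8 = 1.17 Å.

1.17 Å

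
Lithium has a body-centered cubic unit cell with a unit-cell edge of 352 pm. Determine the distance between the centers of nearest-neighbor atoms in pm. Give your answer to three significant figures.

In a BCC structure, atoms touch along the body diagonal, so √3·a = 4r; the nearest-neighbor distance equals 2r = 0.8660·a.
d = 0.8660 × 352 = 305 pm.

305 pm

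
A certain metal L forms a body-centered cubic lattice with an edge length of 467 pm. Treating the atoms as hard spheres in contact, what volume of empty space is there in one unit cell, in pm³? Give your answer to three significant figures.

3.26 × 10^7 pm³

In a BCC lattice atoms touch along the body diagonal, so √3·a = 4r, so r = 0.4330a = 202.2 pm.
V_cell = a³ = 1.018 × 10^8 pm³; V_atoms = 2 × (4/3)πr³ = 6.927 × 10^7 pm³.
Empty space = 1.018 × 10^8 − 6.927 × 10^7 = 3.26 × 10^7 pm³.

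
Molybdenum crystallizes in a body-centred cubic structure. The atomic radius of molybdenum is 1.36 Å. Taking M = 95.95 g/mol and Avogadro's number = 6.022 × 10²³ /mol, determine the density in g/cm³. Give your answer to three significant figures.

10.3 g/cm³

In a BCC lattice, atoms touch along the body diagonal, so √3·a = 4r, giving a = 3.141 Å = 3.141 × 10^-8 cm.
With Z = 2, ρ = Z·M/(N_A·a³) = 2 × 95.95 / (6.022 × 10²³ × 3.098 × 10^-23) = 10.29 g/cm³.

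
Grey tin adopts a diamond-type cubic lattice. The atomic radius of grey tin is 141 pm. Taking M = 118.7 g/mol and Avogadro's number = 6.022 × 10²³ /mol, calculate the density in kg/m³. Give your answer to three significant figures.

In a diamond cubic lattice, nearest neighbors lie along the body diagonal with √3·a = 8r, giving a = 651.3 pm = 6.513 × 10^-8 cm.
With Z = 8, ρ = Z·M/(N_A·a³) = 8 × 118.7 / (6.022 × 10²³ × 2.762 × 10^-22) = 5.709 g/cm³ = 5710 kg/m³.

5710 kg/m³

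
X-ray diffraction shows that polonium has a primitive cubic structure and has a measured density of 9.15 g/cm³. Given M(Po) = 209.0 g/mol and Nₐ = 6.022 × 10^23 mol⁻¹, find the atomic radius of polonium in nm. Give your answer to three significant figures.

0.168 nm

For a simple cubic cell (Z = 1), a³ = Z·M/(N_A·ρ) = 1 × 209.0 / (6.022 × 10²³ × 9.150) = 3.793 × 10^-23 cm³, so a = 3.360 × 10^-8 cm = 0.3360 nm.
Atoms touch along the cell edge, so a = 2r, so r = 0.5000 × a = 0.168 nm.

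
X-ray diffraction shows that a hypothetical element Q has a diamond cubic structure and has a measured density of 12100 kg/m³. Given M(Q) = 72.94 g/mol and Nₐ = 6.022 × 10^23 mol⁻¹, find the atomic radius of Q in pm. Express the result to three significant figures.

93.3 pm

For a diamond cubic cell (Z = 8), a³ = Z·M/(N_A·ρ) = 8 × 72.94 / (6.022 × 10²³ × 12.10) = 8.008 × 10^-23 cm³, so a = 4.310 × 10^-8 cm = 431.0 pm.
Nearest neighbors lie along the body diagonal with √3·a = 8r, so r = 0.2165 × a = 93.3 pm.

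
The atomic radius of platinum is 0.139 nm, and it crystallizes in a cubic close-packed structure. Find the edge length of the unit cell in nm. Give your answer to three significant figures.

0.393 nm

In an FCC lattice, atoms touch along the face diagonal, so √2·a = 4r.
a = 4r/√2 = 4 × 0.139 / 1.4142 = 0.393 nm.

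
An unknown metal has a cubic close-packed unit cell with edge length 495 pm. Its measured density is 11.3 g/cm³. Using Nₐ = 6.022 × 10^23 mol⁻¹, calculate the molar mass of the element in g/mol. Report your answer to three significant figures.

An FCC cell has Z = 4 atoms; a = 4.950 × 10^-8 cm.
M = ρ·N_A·a³/Z = 11.3 × 6.022 × 10²³ × 1.213 × 10^-22 / 4 = 206 g/mol.

206 g/mol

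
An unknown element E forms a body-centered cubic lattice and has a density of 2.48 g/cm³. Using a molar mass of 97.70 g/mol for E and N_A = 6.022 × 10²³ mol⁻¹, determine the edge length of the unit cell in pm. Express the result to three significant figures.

508 pm

With Z = 2 atoms per BCC cell, a³ = Z·M/(N_A·ρ) = 2 × 97.70 / (6.022 × 10²³ × 2.480 g/cm³) = 1.308 × 10^-22 cm³.
a = (1.308 × 10^-22)^(1/3) = 5.077 × 10^-8 cm = 508 pm.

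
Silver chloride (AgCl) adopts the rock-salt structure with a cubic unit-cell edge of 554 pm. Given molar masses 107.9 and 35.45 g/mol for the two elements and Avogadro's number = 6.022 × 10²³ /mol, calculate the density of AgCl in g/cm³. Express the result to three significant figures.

5.60 g/cm³

The rock-salt structure contains Z = 4 formula units per cell; M(AgCl) = 107.9 + 35.45 = 143.35 g/mol.
a³ = (5.540 × 10^-8 cm)³ = 1.700 × 10^-22 cm³.
ρ = 4 × 143.35 / (6.022 × 10²³ × 1.700 × 10^-22) = 5.600 g/cm³.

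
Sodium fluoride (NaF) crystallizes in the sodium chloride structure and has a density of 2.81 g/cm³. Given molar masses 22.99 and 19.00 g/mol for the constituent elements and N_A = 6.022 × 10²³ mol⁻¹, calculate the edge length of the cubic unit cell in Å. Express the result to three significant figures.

4.63 Å

M(NaF) = 41.99 g/mol; Z = 4 formula units per cell.
a³ = Z·M/(N_A·ρ) = 4 × 41.99 / (6.022 × 10²³ × 2.81) = 9.926 × 10^-23 cm³, so a = 4.630 × 10^-8 cm = 4.63 Å.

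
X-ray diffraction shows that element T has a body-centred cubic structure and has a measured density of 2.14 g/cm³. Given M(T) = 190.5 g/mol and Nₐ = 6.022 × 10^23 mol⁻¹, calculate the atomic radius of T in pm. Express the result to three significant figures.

288 pm

For a BCC cell (Z = 2), a³ = Z·M/(N_A·ρ) = 2 × 190.5 / (6.022 × 10²³ × 2.140) = 2.956 × 10^-22 cm³, so a = 6.662 × 10^-8 cm = 666.2 pm.
Atoms touch along the body diagonal, so √3·a = 4r, so r = 0.4330 × a = 288 pm.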